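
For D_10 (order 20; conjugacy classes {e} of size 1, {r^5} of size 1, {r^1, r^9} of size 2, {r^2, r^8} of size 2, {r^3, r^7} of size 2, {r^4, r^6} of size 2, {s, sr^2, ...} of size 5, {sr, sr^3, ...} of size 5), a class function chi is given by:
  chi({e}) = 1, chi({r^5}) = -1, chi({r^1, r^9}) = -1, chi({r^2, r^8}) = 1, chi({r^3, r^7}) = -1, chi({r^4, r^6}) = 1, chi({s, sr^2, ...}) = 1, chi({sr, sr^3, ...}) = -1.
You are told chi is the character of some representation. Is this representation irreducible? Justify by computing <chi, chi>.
Irreducible: <chi, chi> = 1.

Why: <chi, chi> = (1/|G|) sum_C |C| * |chi(C)|^2 = (1/20)[1*|1|^2 + 1*|-1|^2 + 2*|-1|^2 + 2*|1|^2 + 2*|-1|^2 + 2*|1|^2 + 5*|1|^2 + 5*|-1|^2]
  = (1/20)[(1) + (1) + (2) + (2) + (2) + (2) + (5) + (5)] = 20/20 = 1.
A character is irreducible iff <chi, chi> = 1, so this representation is irreducible.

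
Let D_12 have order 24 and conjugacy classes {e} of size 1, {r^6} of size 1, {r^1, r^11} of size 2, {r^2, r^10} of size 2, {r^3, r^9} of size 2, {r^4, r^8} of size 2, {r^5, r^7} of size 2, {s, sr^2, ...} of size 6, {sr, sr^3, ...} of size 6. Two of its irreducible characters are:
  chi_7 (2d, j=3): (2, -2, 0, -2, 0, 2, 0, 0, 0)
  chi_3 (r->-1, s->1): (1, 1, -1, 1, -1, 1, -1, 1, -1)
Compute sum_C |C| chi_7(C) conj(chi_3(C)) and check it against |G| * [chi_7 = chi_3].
Sum = 0; so <chi_7, chi_3> = 0 (distinct irreducibles are orthogonal).

Justification: Compute term by term over conjugacy classes (|C| * chi_7(C) * conj(chi_3(C))):
  1*(2)*conj(1) + 1*(-2)*conj(1) + 2*(0)*conj(-1) + 2*(-2)*conj(1) + 2*(0)*conj(-1) + 2*(2)*conj(1) + 2*(0)*conj(-1) + 6*(0)*conj(1) + 6*(0)*conj(-1)
  = (2) + (-2) + (0) + (-4) + (0) + (4) + (0) + (0) + (0)
  = 0.
Dividing by |G| = 24 gives 0/24 = 0, matching the row-orthogonality relation <chi_7, chi_3> = [chi_7 = chi_3].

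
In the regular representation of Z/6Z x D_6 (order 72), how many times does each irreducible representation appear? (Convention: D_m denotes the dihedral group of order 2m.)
Each irreducible V_i of dimension d_i appears with multiplicity d_i, i.e. rho_reg = (direct sum over all irreducibles V_i) d_i V_i. The irreducible dimensions for Z/6Z x D_6 are 1, 1, 1, 1, 1, 1, 1, 1, 1, 1, 1, 1, 1, 1, 1, 1, 1, 1, 1, 1, 1, 1, 1, 1, 2, 2, 2, 2, 2, 2, 2, 2, 2, 2, 2, 2: 24 irreducibles of dimension 1, each with multiplicity 1; 12 irreducibles of dimension 2, each with multiplicity 2. Total dimension 24*1*1 + 12*2*2 = 72 = |G|.

Argument: General theorem: in the regular representation of a finite group G, each irreducible appears with multiplicity equal to its dimension. Check: dim(rho_reg) = sum d_i^2 = 1 + 1 + 1 + 1 + 1 + 1 + 1 + 1 + 1 + 1 + 1 + 1 + 1 + 1 + 1 + 1 + 1 + 1 + 1 + 1 + 1 + 1 + 1 + 1 + 4 + 4 + 4 + 4 + 4 + 4 + 4 + 4 + 4 + 4 + 4 + 4 = 72 = |G|.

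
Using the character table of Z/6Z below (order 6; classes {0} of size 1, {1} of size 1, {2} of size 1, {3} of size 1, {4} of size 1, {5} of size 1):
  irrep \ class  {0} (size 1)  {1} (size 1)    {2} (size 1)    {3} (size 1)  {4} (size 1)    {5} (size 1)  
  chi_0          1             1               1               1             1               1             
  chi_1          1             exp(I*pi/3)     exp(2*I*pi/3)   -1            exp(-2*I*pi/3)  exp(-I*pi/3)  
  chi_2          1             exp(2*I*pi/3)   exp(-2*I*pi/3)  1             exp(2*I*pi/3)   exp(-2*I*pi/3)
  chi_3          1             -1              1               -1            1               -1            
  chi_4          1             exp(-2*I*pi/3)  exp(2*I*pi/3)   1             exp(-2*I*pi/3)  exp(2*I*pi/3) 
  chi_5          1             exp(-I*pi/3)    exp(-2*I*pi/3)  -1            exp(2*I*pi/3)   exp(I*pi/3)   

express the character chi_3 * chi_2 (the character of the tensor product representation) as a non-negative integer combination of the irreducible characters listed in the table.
chi_3 tensor chi_2 = chi_5 (all other irreducibles have multiplicity 0).

Details: The character of a tensor product is the pointwise product (chi_3 * chi_2)(C) = chi_3(C) * chi_2(C):
  {0}: (1)*(1), {1}: (-1)*(exp(2*I*pi/3)), {2}: (1)*(exp(-2*I*pi/3)), {3}: (-1)*(1), {4}: (1)*(exp(2*I*pi/3)), {5}: (-1)*(exp(-2*I*pi/3))
so (chi_3 * chi_2) takes values
  {0} -> 1, {1} -> -exp(2*I*pi/3), {2} -> exp(-2*I*pi/3), {3} -> -1, {4} -> exp(2*I*pi/3), {5} -> -exp(-2*I*pi/3).
Now take the inner product of this character with each irreducible chi from the table, <chi_3*chi_2, chi> = (1/6) sum_C |C| (chi_3*chi_2)(C) conj(chi(C)):
  <chi_3*chi_2, chi_0> = (1/6)[1*(1)*conj(1) + 1*(-exp(2*I*pi/3))*conj(1) + 1*(exp(-2*I*pi/3))*conj(1) + 1*(-1)*conj(1) + 1*(exp(2*I*pi/3))*conj(1) + 1*(-exp(-2*I*pi/3))*conj(1)]
      = (1/6)[(1) + (-exp(2*I*pi/3)) + (exp(-2*I*pi/3)) + (-1) + (exp(2*I*pi/3)) + (-exp(-2*I*pi/3))] = 0/6 = 0
  <chi_3*chi_2, chi_1> = (1/6)[1*(1)*conj(1) + 1*(-exp(2*I*pi/3))*conj(exp(I*pi/3)) + 1*(exp(-2*I*pi/3))*conj(exp(2*I*pi/3)) + 1*(-1)*conj(-1) + 1*(exp(2*I*pi/3))*conj(exp(-2*I*pi/3)) + 1*(-exp(-2*I*pi/3))*conj(exp(-I*pi/3))]
      = (1/6)[(1) + (-exp(I*pi/3)) + (exp(2*I*pi/3)) + (1) + (exp(-2*I*pi/3)) + (-exp(-I*pi/3))] = 0/6 = 0
  <chi_3*chi_2, chi_2> = (1/6)[1*(1)*conj(1) + 1*(-exp(2*I*pi/3))*conj(exp(2*I*pi/3)) + 1*(exp(-2*I*pi/3))*conj(exp(-2*I*pi/3)) + 1*(-1)*conj(1) + 1*(exp(2*I*pi/3))*conj(exp(2*I*pi/3)) + 1*(-exp(-2*I*pi/3))*conj(exp(-2*I*pi/3))]
      = (1/6)[(1) + (-1) + (1) + (-1) + (1) + (-1)] = 0/6 = 0
  <chi_3*chi_2, chi_3> = (1/6)[1*(1)*conj(1) + 1*(-exp(2*I*pi/3))*conj(-1) + 1*(exp(-2*I*pi/3))*conj(1) + 1*(-1)*conj(-1) + 1*(exp(2*I*pi/3))*conj(1) + 1*(-exp(-2*I*pi/3))*conj(-1)]
      = (1/6)[(1) + (exp(2*I*pi/3)) + (exp(-2*I*pi/3)) + (1) + (exp(2*I*pi/3)) + (exp(-2*I*pi/3))] = 0/6 = 0
  <chi_3*chi_2, chi_4> = (1/6)[1*(1)*conj(1) + 1*(-exp(2*I*pi/3))*conj(exp(-2*I*pi/3)) + 1*(exp(-2*I*pi/3))*conj(exp(2*I*pi/3)) + 1*(-1)*conj(1) + 1*(exp(2*I*pi/3))*conj(exp(-2*I*pi/3)) + 1*(-exp(-2*I*pi/3))*conj(exp(2*I*pi/3))]
      = (1/6)[(1) + (-exp(-2*I*pi/3)) + (exp(2*I*pi/3)) + (-1) + (exp(-2*I*pi/3)) + (-exp(2*I*pi/3))] = 0/6 = 0
  <chi_3*chi_2, chi_5> = (1/6)[1*(1)*conj(1) + 1*(-exp(2*I*pi/3))*conj(exp(-I*pi/3)) + 1*(exp(-2*I*pi/3))*conj(exp(-2*I*pi/3)) + 1*(-1)*conj(-1) + 1*(exp(2*I*pi/3))*conj(exp(2*I*pi/3)) + 1*(-exp(-2*I*pi/3))*conj(exp(I*pi/3))]
      = (1/6)[(1) + (1) + (1) + (1) + (1) + (1)] = 6/6 = 1
(Exp terms are combined using exp(i*s)*conj(exp(i*t)) = exp(i*(s-t)), and sums of them are collapsed using the identity that for every m > 1 the m distinct m-th roots of unity sum to 0, e.g. 1 + exp(2*I*pi/3) + exp(-2*I*pi/3) = 0.)
Hence the multiplicities are chi_5: 1. Dimension check: dim(chi_3)*dim(chi_2) = 1*1 = 1 and sum (mult * dim) = 1*1 = 1.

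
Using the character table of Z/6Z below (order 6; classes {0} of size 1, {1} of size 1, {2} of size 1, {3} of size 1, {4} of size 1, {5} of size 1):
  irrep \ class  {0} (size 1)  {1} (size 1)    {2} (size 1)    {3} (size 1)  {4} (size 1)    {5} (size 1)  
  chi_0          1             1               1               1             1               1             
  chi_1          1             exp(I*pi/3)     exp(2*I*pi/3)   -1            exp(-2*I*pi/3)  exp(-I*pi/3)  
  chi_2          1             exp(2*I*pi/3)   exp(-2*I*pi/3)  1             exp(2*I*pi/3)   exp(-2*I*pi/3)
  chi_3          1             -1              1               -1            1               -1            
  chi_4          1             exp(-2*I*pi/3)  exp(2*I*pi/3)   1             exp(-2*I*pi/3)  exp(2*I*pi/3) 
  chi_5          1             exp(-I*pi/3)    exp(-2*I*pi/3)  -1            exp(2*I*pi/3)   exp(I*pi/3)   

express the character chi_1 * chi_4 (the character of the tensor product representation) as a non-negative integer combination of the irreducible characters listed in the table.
chi_1 tensor chi_4 = chi_5 (all other irreducibles have multiplicity 0).

Justification: The character of a tensor product is the pointwise product (chi_1 * chi_4)(C) = chi_1(C) * chi_4(C):
  {0}: (1)*(1), {1}: (exp(I*pi/3))*(exp(-2*I*pi/3)), {2}: (exp(2*I*pi/3))*(exp(2*I*pi/3)), {3}: (-1)*(1), {4}: (exp(-2*I*pi/3))*(exp(-2*I*pi/3)), {5}: (exp(-I*pi/3))*(exp(2*I*pi/3))
so (chi_1 * chi_4) takes values
  {0} -> 1, {1} -> exp(-I*pi/3), {2} -> exp(-2*I*pi/3), {3} -> -1, {4} -> exp(2*I*pi/3), {5} -> exp(I*pi/3).
Now take the inner product of this character with each irreducible chi from the table, <chi_1*chi_4, chi> = (1/6) sum_C |C| (chi_1*chi_4)(C) conj(chi(C)):
  <chi_1*chi_4, chi_0> = (1/6)[1*(1)*conj(1) + 1*(exp(-I*pi/3))*conj(1) + 1*(exp(-2*I*pi/3))*conj(1) + 1*(-1)*conj(1) + 1*(exp(2*I*pi/3))*conj(1) + 1*(exp(I*pi/3))*conj(1)]
      = (1/6)[(1) + (exp(-I*pi/3)) + (exp(-2*I*pi/3)) + (-1) + (exp(2*I*pi/3)) + (exp(I*pi/3))] = 0/6 = 0
  <chi_1*chi_4, chi_1> = (1/6)[1*(1)*conj(1) + 1*(exp(-I*pi/3))*conj(exp(I*pi/3)) + 1*(exp(-2*I*pi/3))*conj(exp(2*I*pi/3)) + 1*(-1)*conj(-1) + 1*(exp(2*I*pi/3))*conj(exp(-2*I*pi/3)) + 1*(exp(I*pi/3))*conj(exp(-I*pi/3))]
      = (1/6)[(1) + (exp(-2*I*pi/3)) + (exp(2*I*pi/3)) + (1) + (exp(-2*I*pi/3)) + (exp(2*I*pi/3))] = 0/6 = 0
  <chi_1*chi_4, chi_2> = (1/6)[1*(1)*conj(1) + 1*(exp(-I*pi/3))*conj(exp(2*I*pi/3)) + 1*(exp(-2*I*pi/3))*conj(exp(-2*I*pi/3)) + 1*(-1)*conj(1) + 1*(exp(2*I*pi/3))*conj(exp(2*I*pi/3)) + 1*(exp(I*pi/3))*conj(exp(-2*I*pi/3))]
      = (1/6)[(1) + (-1) + (1) + (-1) + (1) + (-1)] = 0/6 = 0
  <chi_1*chi_4, chi_3> = (1/6)[1*(1)*conj(1) + 1*(exp(-I*pi/3))*conj(-1) + 1*(exp(-2*I*pi/3))*conj(1) + 1*(-1)*conj(-1) + 1*(exp(2*I*pi/3))*conj(1) + 1*(exp(I*pi/3))*conj(-1)]
      = (1/6)[(1) + (-exp(-I*pi/3)) + (exp(-2*I*pi/3)) + (1) + (exp(2*I*pi/3)) + (-exp(I*pi/3))] = 0/6 = 0
  <chi_1*chi_4, chi_4> = (1/6)[1*(1)*conj(1) + 1*(exp(-I*pi/3))*conj(exp(-2*I*pi/3)) + 1*(exp(-2*I*pi/3))*conj(exp(2*I*pi/3)) + 1*(-1)*conj(1) + 1*(exp(2*I*pi/3))*conj(exp(-2*I*pi/3)) + 1*(exp(I*pi/3))*conj(exp(2*I*pi/3))]
      = (1/6)[(1) + (exp(I*pi/3)) + (exp(2*I*pi/3)) + (-1) + (exp(-2*I*pi/3)) + (exp(-I*pi/3))] = 0/6 = 0
  <chi_1*chi_4, chi_5> = (1/6)[1*(1)*conj(1) + 1*(exp(-I*pi/3))*conj(exp(-I*pi/3)) + 1*(exp(-2*I*pi/3))*conj(exp(-2*I*pi/3)) + 1*(-1)*conj(-1) + 1*(exp(2*I*pi/3))*conj(exp(2*I*pi/3)) + 1*(exp(I*pi/3))*conj(exp(I*pi/3))]
      = (1/6)[(1) + (1) + (1) + (1) + (1) + (1)] = 6/6 = 1
(Exp terms are combined using exp(i*s)*conj(exp(i*t)) = exp(i*(s-t)), and sums of them are collapsed using the identity that for every m > 1 the m distinct m-th roots of unity sum to 0, e.g. 1 + exp(2*I*pi/3) + exp(-2*I*pi/3) = 0.)
Hence the multiplicities are chi_5: 1. Dimension check: dim(chi_1)*dim(chi_4) = 1*1 = 1 and sum (mult * dim) = 1*1 = 1.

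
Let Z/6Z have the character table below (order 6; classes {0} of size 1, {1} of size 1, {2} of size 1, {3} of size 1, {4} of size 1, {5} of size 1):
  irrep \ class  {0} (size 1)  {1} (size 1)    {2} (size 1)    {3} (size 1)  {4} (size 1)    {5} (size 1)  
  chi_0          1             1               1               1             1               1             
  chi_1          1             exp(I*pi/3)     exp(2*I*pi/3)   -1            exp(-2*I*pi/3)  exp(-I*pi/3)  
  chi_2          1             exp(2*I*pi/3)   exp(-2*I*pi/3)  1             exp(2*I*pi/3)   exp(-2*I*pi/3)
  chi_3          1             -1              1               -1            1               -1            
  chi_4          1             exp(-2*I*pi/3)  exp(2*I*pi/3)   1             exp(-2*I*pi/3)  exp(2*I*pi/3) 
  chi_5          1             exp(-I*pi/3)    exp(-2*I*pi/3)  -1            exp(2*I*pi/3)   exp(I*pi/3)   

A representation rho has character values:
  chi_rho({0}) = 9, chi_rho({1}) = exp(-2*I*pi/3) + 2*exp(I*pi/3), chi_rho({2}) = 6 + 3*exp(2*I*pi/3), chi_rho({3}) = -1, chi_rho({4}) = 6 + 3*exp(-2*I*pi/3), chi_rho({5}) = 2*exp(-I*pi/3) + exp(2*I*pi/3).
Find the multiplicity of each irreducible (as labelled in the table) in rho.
Multiplicities: chi_0: 3, chi_1: 2, chi_2: 0, chi_3: 3, chi_4: 1, chi_5: 0.

Argument: Use <chi_rho, chi> = (1/|G|) sum_C |C| * chi_rho(C) * conj(chi(C)) with |G| = 6 for each irreducible chi in the table:
  <chi_rho, chi_0> = (1/6)[1*(9)*conj(1) + 1*(exp(-2*I*pi/3) + 2*exp(I*pi/3))*conj(1) + 1*(6 + 3*exp(2*I*pi/3))*conj(1) + 1*(-1)*conj(1) + 1*(6 + 3*exp(-2*I*pi/3))*conj(1) + 1*(2*exp(-I*pi/3) + exp(2*I*pi/3))*conj(1)]
      = (1/6)[(9) + (exp(-2*I*pi/3) + 2*exp(I*pi/3)) + (6 + 3*exp(2*I*pi/3)) + (-1) + (6 + 3*exp(-2*I*pi/3)) + (2*exp(-I*pi/3) + exp(2*I*pi/3))] = 18/6 = 3
  <chi_rho, chi_1> = (1/6)[1*(9)*conj(1) + 1*(exp(-2*I*pi/3) + 2*exp(I*pi/3))*conj(exp(I*pi/3)) + 1*(6 + 3*exp(2*I*pi/3))*conj(exp(2*I*pi/3)) + 1*(-1)*conj(-1) + 1*(6 + 3*exp(-2*I*pi/3))*conj(exp(-2*I*pi/3)) + 1*(2*exp(-I*pi/3) + exp(2*I*pi/3))*conj(exp(-I*pi/3))]
      = (1/6)[(9) + (1) + (3 + 6*exp(-2*I*pi/3)) + (1) + (3 + 6*exp(2*I*pi/3)) + (1)] = 12/6 = 2
  <chi_rho, chi_2> = (1/6)[1*(9)*conj(1) + 1*(exp(-2*I*pi/3) + 2*exp(I*pi/3))*conj(exp(2*I*pi/3)) + 1*(6 + 3*exp(2*I*pi/3))*conj(exp(-2*I*pi/3)) + 1*(-1)*conj(1) + 1*(6 + 3*exp(-2*I*pi/3))*conj(exp(2*I*pi/3)) + 1*(2*exp(-I*pi/3) + exp(2*I*pi/3))*conj(exp(-2*I*pi/3))]
      = (1/6)[(9) + (2*exp(-I*pi/3) + exp(2*I*pi/3)) + (3*exp(-2*I*pi/3) + 6*exp(2*I*pi/3)) + (-1) + (6*exp(-2*I*pi/3) + 3*exp(2*I*pi/3)) + (exp(-2*I*pi/3) + 2*exp(I*pi/3))] = 0/6 = 0
  <chi_rho, chi_3> = (1/6)[1*(9)*conj(1) + 1*(exp(-2*I*pi/3) + 2*exp(I*pi/3))*conj(-1) + 1*(6 + 3*exp(2*I*pi/3))*conj(1) + 1*(-1)*conj(-1) + 1*(6 + 3*exp(-2*I*pi/3))*conj(1) + 1*(2*exp(-I*pi/3) + exp(2*I*pi/3))*conj(-1)]
      = (1/6)[(9) + (-2*exp(I*pi/3) - exp(-2*I*pi/3)) + (6 + 3*exp(2*I*pi/3)) + (1) + (6 + 3*exp(-2*I*pi/3)) + (-exp(2*I*pi/3) - 2*exp(-I*pi/3))] = 18/6 = 3
  <chi_rho, chi_4> = (1/6)[1*(9)*conj(1) + 1*(exp(-2*I*pi/3) + 2*exp(I*pi/3))*conj(exp(-2*I*pi/3)) + 1*(6 + 3*exp(2*I*pi/3))*conj(exp(2*I*pi/3)) + 1*(-1)*conj(1) + 1*(6 + 3*exp(-2*I*pi/3))*conj(exp(-2*I*pi/3)) + 1*(2*exp(-I*pi/3) + exp(2*I*pi/3))*conj(exp(2*I*pi/3))]
      = (1/6)[(9) + (-1) + (3 + 6*exp(-2*I*pi/3)) + (-1) + (3 + 6*exp(2*I*pi/3)) + (-1)] = 6/6 = 1
  <chi_rho, chi_5> = (1/6)[1*(9)*conj(1) + 1*(exp(-2*I*pi/3) + 2*exp(I*pi/3))*conj(exp(-I*pi/3)) + 1*(6 + 3*exp(2*I*pi/3))*conj(exp(-2*I*pi/3)) + 1*(-1)*conj(-1) + 1*(6 + 3*exp(-2*I*pi/3))*conj(exp(2*I*pi/3)) + 1*(2*exp(-I*pi/3) + exp(2*I*pi/3))*conj(exp(I*pi/3))]
      = (1/6)[(9) + (exp(-I*pi/3) + 2*exp(2*I*pi/3)) + (3*exp(-2*I*pi/3) + 6*exp(2*I*pi/3)) + (1) + (6*exp(-2*I*pi/3) + 3*exp(2*I*pi/3)) + (2*exp(-2*I*pi/3) + exp(I*pi/3))] = 0/6 = 0
(Exp terms are combined using exp(i*s)*conj(exp(i*t)) = exp(i*(s-t)), and sums of them are collapsed using the identity that for every m > 1 the m distinct m-th roots of unity sum to 0, e.g. 1 + exp(2*I*pi/3) + exp(-2*I*pi/3) = 0.)
Dimension check: dim(rho) = sum (mult * dim) = 3*1 + 2*1 + 0*1 + 3*1 + 1*1 + 0*1 = 9 = chi_rho(e) = 9.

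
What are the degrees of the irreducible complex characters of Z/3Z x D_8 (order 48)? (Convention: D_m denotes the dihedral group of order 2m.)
Dimensions: 1, 1, 1, 1, 1, 1, 1, 1, 1, 1, 1, 1, 2, 2, 2, 2, 2, 2, 2, 2, 2

Derivation: There are 21 irreducibles (= number of conjugacy classes). Their dimensions d_i satisfy sum d_i^2 = |G| = 48: 1 + 1 + 1 + 1 + 1 + 1 + 1 + 1 + 1 + 1 + 1 + 1 + 4 + 4 + 4 + 4 + 4 + 4 + 4 + 4 + 4 = 48. (For the product with Z/3Z: each of the 3 1-dim characters of Z/3Z tensors with each irrep of D_8, giving 3 copies of each D_8-dimension.)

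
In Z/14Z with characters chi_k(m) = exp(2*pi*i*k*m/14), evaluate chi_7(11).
chi_7(11) = zeta_14^77 = -1

Working: chi_7(11) = zeta_14^(7*11) = zeta_14^77. Since zeta_14^14 = 1, this equals zeta_14^7 = exp(2*pi*i*7/14) = -1.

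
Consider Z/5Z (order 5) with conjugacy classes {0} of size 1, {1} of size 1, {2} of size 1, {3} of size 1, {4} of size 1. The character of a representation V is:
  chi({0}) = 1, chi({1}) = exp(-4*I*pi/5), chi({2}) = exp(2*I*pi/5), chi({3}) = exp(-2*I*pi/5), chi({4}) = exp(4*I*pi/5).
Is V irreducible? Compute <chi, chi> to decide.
Irreducible: <chi, chi> = 1.

<chi, chi> = (1/|G|) sum_C |C| * |chi(C)|^2 = (1/5)[1*|1|^2 + 1*|exp(-4*I*pi/5)|^2 + 1*|exp(2*I*pi/5)|^2 + 1*|exp(-2*I*pi/5)|^2 + 1*|exp(4*I*pi/5)|^2]
  = (1/5)[(1) + (1) + (1) + (1) + (1)] = 5/5 = 1.
(Exp terms are combined using exp(i*s)*conj(exp(i*t)) = exp(i*(s-t)), and sums of them are collapsed using the identity that for every m > 1 the m distinct m-th roots of unity sum to 0, e.g. 1 + exp(2*I*pi/3) + exp(-2*I*pi/3) = 0.)
A character is irreducible iff <chi, chi> = 1, so this representation is irreducible.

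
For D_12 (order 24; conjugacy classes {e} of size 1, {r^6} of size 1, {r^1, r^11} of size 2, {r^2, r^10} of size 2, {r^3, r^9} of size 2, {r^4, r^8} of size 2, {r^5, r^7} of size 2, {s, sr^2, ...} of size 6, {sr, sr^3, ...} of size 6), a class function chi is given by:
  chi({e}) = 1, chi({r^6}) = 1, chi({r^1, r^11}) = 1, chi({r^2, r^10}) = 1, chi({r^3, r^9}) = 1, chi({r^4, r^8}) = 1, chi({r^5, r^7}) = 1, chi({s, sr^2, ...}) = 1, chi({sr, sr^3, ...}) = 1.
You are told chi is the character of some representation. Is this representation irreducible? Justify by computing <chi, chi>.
Irreducible: <chi, chi> = 1.

Solution. <chi, chi> = (1/|G|) sum_C |C| * |chi(C)|^2 = (1/24)[1*|1|^2 + 1*|1|^2 + 2*|1|^2 + 2*|1|^2 + 2*|1|^2 + 2*|1|^2 + 2*|1|^2 + 6*|1|^2 + 6*|1|^2]
  = (1/24)[(1) + (1) + (2) + (2) + (2) + (2) + (2) + (6) + (6)] = 24/24 = 1.
A character is irreducible iff <chi, chi> = 1, so this representation is irreducible.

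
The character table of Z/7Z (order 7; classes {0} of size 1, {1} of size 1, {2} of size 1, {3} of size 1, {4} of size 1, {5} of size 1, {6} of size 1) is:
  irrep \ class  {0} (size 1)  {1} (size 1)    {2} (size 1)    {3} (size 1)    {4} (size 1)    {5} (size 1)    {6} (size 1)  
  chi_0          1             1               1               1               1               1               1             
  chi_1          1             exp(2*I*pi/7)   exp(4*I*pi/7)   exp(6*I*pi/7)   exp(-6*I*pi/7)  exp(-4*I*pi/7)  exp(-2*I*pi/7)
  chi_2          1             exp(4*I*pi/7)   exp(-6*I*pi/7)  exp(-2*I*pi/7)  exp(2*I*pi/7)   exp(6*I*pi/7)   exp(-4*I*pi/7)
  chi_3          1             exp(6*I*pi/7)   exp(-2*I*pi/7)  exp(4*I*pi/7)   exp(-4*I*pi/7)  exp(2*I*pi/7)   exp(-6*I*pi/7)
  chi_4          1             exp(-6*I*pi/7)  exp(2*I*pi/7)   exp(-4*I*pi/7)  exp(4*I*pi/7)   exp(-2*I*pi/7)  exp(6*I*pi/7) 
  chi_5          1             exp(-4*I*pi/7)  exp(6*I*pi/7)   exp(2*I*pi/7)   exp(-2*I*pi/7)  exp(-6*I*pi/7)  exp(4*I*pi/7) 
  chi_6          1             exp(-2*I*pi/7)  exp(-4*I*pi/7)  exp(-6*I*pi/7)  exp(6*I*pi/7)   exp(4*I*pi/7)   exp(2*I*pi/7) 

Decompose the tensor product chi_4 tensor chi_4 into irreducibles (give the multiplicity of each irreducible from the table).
chi_4 tensor chi_4 = chi_1 (all other irreducibles have multiplicity 0).

The character of a tensor product is the pointwise product (chi_4 * chi_4)(C) = chi_4(C) * chi_4(C):
  {0}: (1)*(1), {1}: (exp(-6*I*pi/7))*(exp(-6*I*pi/7)), {2}: (exp(2*I*pi/7))*(exp(2*I*pi/7)), {3}: (exp(-4*I*pi/7))*(exp(-4*I*pi/7)), {4}: (exp(4*I*pi/7))*(exp(4*I*pi/7)), {5}: (exp(-2*I*pi/7))*(exp(-2*I*pi/7)), {6}: (exp(6*I*pi/7))*(exp(6*I*pi/7))
so (chi_4 * chi_4) takes values
  {0} -> 1, {1} -> exp(2*I*pi/7), {2} -> exp(4*I*pi/7), {3} -> exp(6*I*pi/7), {4} -> exp(-6*I*pi/7), {5} -> exp(-4*I*pi/7), {6} -> exp(-2*I*pi/7).
Now take the inner product of this character with each irreducible chi from the table, <chi_4*chi_4, chi> = (1/7) sum_C |C| (chi_4*chi_4)(C) conj(chi(C)):
  <chi_4*chi_4, chi_0> = (1/7)[1*(1)*conj(1) + 1*(exp(2*I*pi/7))*conj(1) + 1*(exp(4*I*pi/7))*conj(1) + 1*(exp(6*I*pi/7))*conj(1) + 1*(exp(-6*I*pi/7))*conj(1) + 1*(exp(-4*I*pi/7))*conj(1) + 1*(exp(-2*I*pi/7))*conj(1)]
      = (1/7)[(1) + (exp(2*I*pi/7)) + (exp(4*I*pi/7)) + (exp(6*I*pi/7)) + (exp(-6*I*pi/7)) + (exp(-4*I*pi/7)) + (exp(-2*I*pi/7))] = 0/7 = 0
  <chi_4*chi_4, chi_1> = (1/7)[1*(1)*conj(1) + 1*(exp(2*I*pi/7))*conj(exp(2*I*pi/7)) + 1*(exp(4*I*pi/7))*conj(exp(4*I*pi/7)) + 1*(exp(6*I*pi/7))*conj(exp(6*I*pi/7)) + 1*(exp(-6*I*pi/7))*conj(exp(-6*I*pi/7)) + 1*(exp(-4*I*pi/7))*conj(exp(-4*I*pi/7)) + 1*(exp(-2*I*pi/7))*conj(exp(-2*I*pi/7))]
      = (1/7)[(1) + (1) + (1) + (1) + (1) + (1) + (1)] = 7/7 = 1
  <chi_4*chi_4, chi_2> = (1/7)[1*(1)*conj(1) + 1*(exp(2*I*pi/7))*conj(exp(4*I*pi/7)) + 1*(exp(4*I*pi/7))*conj(exp(-6*I*pi/7)) + 1*(exp(6*I*pi/7))*conj(exp(-2*I*pi/7)) + 1*(exp(-6*I*pi/7))*conj(exp(2*I*pi/7)) + 1*(exp(-4*I*pi/7))*conj(exp(6*I*pi/7)) + 1*(exp(-2*I*pi/7))*conj(exp(-4*I*pi/7))]
      = (1/7)[(1) + (exp(-2*I*pi/7)) + (exp(-4*I*pi/7)) + (exp(-6*I*pi/7)) + (exp(6*I*pi/7)) + (exp(4*I*pi/7)) + (exp(2*I*pi/7))] = 0/7 = 0
  <chi_4*chi_4, chi_3> = (1/7)[1*(1)*conj(1) + 1*(exp(2*I*pi/7))*conj(exp(6*I*pi/7)) + 1*(exp(4*I*pi/7))*conj(exp(-2*I*pi/7)) + 1*(exp(6*I*pi/7))*conj(exp(4*I*pi/7)) + 1*(exp(-6*I*pi/7))*conj(exp(-4*I*pi/7)) + 1*(exp(-4*I*pi/7))*conj(exp(2*I*pi/7)) + 1*(exp(-2*I*pi/7))*conj(exp(-6*I*pi/7))]
      = (1/7)[(1) + (exp(-4*I*pi/7)) + (exp(6*I*pi/7)) + (exp(2*I*pi/7)) + (exp(-2*I*pi/7)) + (exp(-6*I*pi/7)) + (exp(4*I*pi/7))] = 0/7 = 0
  <chi_4*chi_4, chi_4> = (1/7)[1*(1)*conj(1) + 1*(exp(2*I*pi/7))*conj(exp(-6*I*pi/7)) + 1*(exp(4*I*pi/7))*conj(exp(2*I*pi/7)) + 1*(exp(6*I*pi/7))*conj(exp(-4*I*pi/7)) + 1*(exp(-6*I*pi/7))*conj(exp(4*I*pi/7)) + 1*(exp(-4*I*pi/7))*conj(exp(-2*I*pi/7)) + 1*(exp(-2*I*pi/7))*conj(exp(6*I*pi/7))]
      = (1/7)[(1) + (exp(-6*I*pi/7)) + (exp(2*I*pi/7)) + (exp(-4*I*pi/7)) + (exp(4*I*pi/7)) + (exp(-2*I*pi/7)) + (exp(6*I*pi/7))] = 0/7 = 0
  <chi_4*chi_4, chi_5> = (1/7)[1*(1)*conj(1) + 1*(exp(2*I*pi/7))*conj(exp(-4*I*pi/7)) + 1*(exp(4*I*pi/7))*conj(exp(6*I*pi/7)) + 1*(exp(6*I*pi/7))*conj(exp(2*I*pi/7)) + 1*(exp(-6*I*pi/7))*conj(exp(-2*I*pi/7)) + 1*(exp(-4*I*pi/7))*conj(exp(-6*I*pi/7)) + 1*(exp(-2*I*pi/7))*conj(exp(4*I*pi/7))]
      = (1/7)[(1) + (exp(6*I*pi/7)) + (exp(-2*I*pi/7)) + (exp(4*I*pi/7)) + (exp(-4*I*pi/7)) + (exp(2*I*pi/7)) + (exp(-6*I*pi/7))] = 0/7 = 0
  <chi_4*chi_4, chi_6> = (1/7)[1*(1)*conj(1) + 1*(exp(2*I*pi/7))*conj(exp(-2*I*pi/7)) + 1*(exp(4*I*pi/7))*conj(exp(-4*I*pi/7)) + 1*(exp(6*I*pi/7))*conj(exp(-6*I*pi/7)) + 1*(exp(-6*I*pi/7))*conj(exp(6*I*pi/7)) + 1*(exp(-4*I*pi/7))*conj(exp(4*I*pi/7)) + 1*(exp(-2*I*pi/7))*conj(exp(2*I*pi/7))]
      = (1/7)[(1) + (exp(4*I*pi/7)) + (exp(-6*I*pi/7)) + (exp(-2*I*pi/7)) + (exp(2*I*pi/7)) + (exp(6*I*pi/7)) + (exp(-4*I*pi/7))] = 0/7 = 0
(Exp terms are combined using exp(i*s)*conj(exp(i*t)) = exp(i*(s-t)), and sums of them are collapsed using the identity that for every m > 1 the m distinct m-th roots of unity sum to 0, e.g. 1 + exp(2*I*pi/3) + exp(-2*I*pi/3) = 0.)
Hence the multiplicities are chi_1: 1. Dimension check: dim(chi_4)*dim(chi_4) = 1*1 = 1 and sum (mult * dim) = 1*1 = 1.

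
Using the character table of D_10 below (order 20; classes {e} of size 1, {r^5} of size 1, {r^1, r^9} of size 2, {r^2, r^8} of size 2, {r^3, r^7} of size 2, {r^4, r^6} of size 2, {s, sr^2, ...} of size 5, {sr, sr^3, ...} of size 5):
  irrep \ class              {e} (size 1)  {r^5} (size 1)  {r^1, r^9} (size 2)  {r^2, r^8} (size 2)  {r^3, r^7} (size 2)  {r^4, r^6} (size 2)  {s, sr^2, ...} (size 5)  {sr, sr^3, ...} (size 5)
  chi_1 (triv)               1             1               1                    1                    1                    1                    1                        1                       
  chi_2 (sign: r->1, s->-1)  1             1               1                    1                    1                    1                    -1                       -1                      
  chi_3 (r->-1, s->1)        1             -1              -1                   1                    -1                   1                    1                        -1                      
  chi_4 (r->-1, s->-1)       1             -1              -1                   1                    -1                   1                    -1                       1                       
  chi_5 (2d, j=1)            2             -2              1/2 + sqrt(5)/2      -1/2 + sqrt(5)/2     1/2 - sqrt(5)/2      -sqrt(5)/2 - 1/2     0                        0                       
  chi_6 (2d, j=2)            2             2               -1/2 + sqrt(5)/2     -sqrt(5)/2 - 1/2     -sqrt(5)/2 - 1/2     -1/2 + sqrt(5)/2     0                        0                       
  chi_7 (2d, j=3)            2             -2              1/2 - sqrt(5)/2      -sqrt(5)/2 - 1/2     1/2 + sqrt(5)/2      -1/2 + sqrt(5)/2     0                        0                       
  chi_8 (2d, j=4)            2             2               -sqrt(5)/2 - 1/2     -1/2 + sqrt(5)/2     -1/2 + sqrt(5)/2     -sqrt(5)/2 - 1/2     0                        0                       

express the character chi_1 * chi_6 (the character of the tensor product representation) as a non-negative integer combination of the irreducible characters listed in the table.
chi_1 tensor chi_6 = chi_6 (all other irreducibles have multiplicity 0).

Derivation: The character of a tensor product is the pointwise product (chi_1 * chi_6)(C) = chi_1(C) * chi_6(C):
  {e}: (1)*(2), {r^5}: (1)*(2), {r^1, r^9}: (1)*(-1/2 + sqrt(5)/2), {r^2, r^8}: (1)*(-sqrt(5)/2 - 1/2), {r^3, r^7}: (1)*(-sqrt(5)/2 - 1/2), {r^4, r^6}: (1)*(-1/2 + sqrt(5)/2), {s, sr^2, ...}: (1)*(0), {sr, sr^3, ...}: (1)*(0)
so (chi_1 * chi_6) takes values
  {e} -> 2, {r^5} -> 2, {r^1, r^9} -> -1/2 + sqrt(5)/2, {r^2, r^8} -> -sqrt(5)/2 - 1/2, {r^3, r^7} -> -sqrt(5)/2 - 1/2, {r^4, r^6} -> -1/2 + sqrt(5)/2, {s, sr^2, ...} -> 0, {sr, sr^3, ...} -> 0.
Now take the inner product of this character with each irreducible chi from the table, <chi_1*chi_6, chi> = (1/20) sum_C |C| (chi_1*chi_6)(C) conj(chi(C)):
  <chi_1*chi_6, chi_1> = (1/20)[1*(2)*conj(1) + 1*(2)*conj(1) + 2*(-1/2 + sqrt(5)/2)*conj(1) + 2*(-sqrt(5)/2 - 1/2)*conj(1) + 2*(-sqrt(5)/2 - 1/2)*conj(1) + 2*(-1/2 + sqrt(5)/2)*conj(1) + 5*(0)*conj(1) + 5*(0)*conj(1)]
      = (1/20)[(2) + (2) + (-1 + sqrt(5)) + (-sqrt(5) - 1) + (-sqrt(5) - 1) + (-1 + sqrt(5)) + (0) + (0)] = 0/20 = 0
  <chi_1*chi_6, chi_2> = (1/20)[1*(2)*conj(1) + 1*(2)*conj(1) + 2*(-1/2 + sqrt(5)/2)*conj(1) + 2*(-sqrt(5)/2 - 1/2)*conj(1) + 2*(-sqrt(5)/2 - 1/2)*conj(1) + 2*(-1/2 + sqrt(5)/2)*conj(1) + 5*(0)*conj(-1) + 5*(0)*conj(-1)]
      = (1/20)[(2) + (2) + (-1 + sqrt(5)) + (-sqrt(5) - 1) + (-sqrt(5) - 1) + (-1 + sqrt(5)) + (0) + (0)] = 0/20 = 0
  <chi_1*chi_6, chi_3> = (1/20)[1*(2)*conj(1) + 1*(2)*conj(-1) + 2*(-1/2 + sqrt(5)/2)*conj(-1) + 2*(-sqrt(5)/2 - 1/2)*conj(1) + 2*(-sqrt(5)/2 - 1/2)*conj(-1) + 2*(-1/2 + sqrt(5)/2)*conj(1) + 5*(0)*conj(1) + 5*(0)*conj(-1)]
      = (1/20)[(2) + (-2) + (1 - sqrt(5)) + (-sqrt(5) - 1) + (1 + sqrt(5)) + (-1 + sqrt(5)) + (0) + (0)] = 0/20 = 0
  <chi_1*chi_6, chi_4> = (1/20)[1*(2)*conj(1) + 1*(2)*conj(-1) + 2*(-1/2 + sqrt(5)/2)*conj(-1) + 2*(-sqrt(5)/2 - 1/2)*conj(1) + 2*(-sqrt(5)/2 - 1/2)*conj(-1) + 2*(-1/2 + sqrt(5)/2)*conj(1) + 5*(0)*conj(-1) + 5*(0)*conj(1)]
      = (1/20)[(2) + (-2) + (1 - sqrt(5)) + (-sqrt(5) - 1) + (1 + sqrt(5)) + (-1 + sqrt(5)) + (0) + (0)] = 0/20 = 0
  <chi_1*chi_6, chi_5> = (1/20)[1*(2)*conj(2) + 1*(2)*conj(-2) + 2*(-1/2 + sqrt(5)/2)*conj(1/2 + sqrt(5)/2) + 2*(-sqrt(5)/2 - 1/2)*conj(-1/2 + sqrt(5)/2) + 2*(-sqrt(5)/2 - 1/2)*conj(1/2 - sqrt(5)/2) + 2*(-1/2 + sqrt(5)/2)*conj(-sqrt(5)/2 - 1/2) + 5*(0)*conj(0) + 5*(0)*conj(0)]
      = (1/20)[(4) + (-4) + (2) + (-2) + (2) + (-2) + (0) + (0)] = 0/20 = 0
  <chi_1*chi_6, chi_6> = (1/20)[1*(2)*conj(2) + 1*(2)*conj(2) + 2*(-1/2 + sqrt(5)/2)*conj(-1/2 + sqrt(5)/2) + 2*(-sqrt(5)/2 - 1/2)*conj(-sqrt(5)/2 - 1/2) + 2*(-sqrt(5)/2 - 1/2)*conj(-sqrt(5)/2 - 1/2) + 2*(-1/2 + sqrt(5)/2)*conj(-1/2 + sqrt(5)/2) + 5*(0)*conj(0) + 5*(0)*conj(0)]
      = (1/20)[(4) + (4) + (3 - sqrt(5)) + (sqrt(5) + 3) + (sqrt(5) + 3) + (3 - sqrt(5)) + (0) + (0)] = 20/20 = 1
  <chi_1*chi_6, chi_7> = (1/20)[1*(2)*conj(2) + 1*(2)*conj(-2) + 2*(-1/2 + sqrt(5)/2)*conj(1/2 - sqrt(5)/2) + 2*(-sqrt(5)/2 - 1/2)*conj(-sqrt(5)/2 - 1/2) + 2*(-sqrt(5)/2 - 1/2)*conj(1/2 + sqrt(5)/2) + 2*(-1/2 + sqrt(5)/2)*conj(-1/2 + sqrt(5)/2) + 5*(0)*conj(0) + 5*(0)*conj(0)]
      = (1/20)[(4) + (-4) + (-3 + sqrt(5)) + (sqrt(5) + 3) + (-3 - sqrt(5)) + (3 - sqrt(5)) + (0) + (0)] = 0/20 = 0
  <chi_1*chi_6, chi_8> = (1/20)[1*(2)*conj(2) + 1*(2)*conj(2) + 2*(-1/2 + sqrt(5)/2)*conj(-sqrt(5)/2 - 1/2) + 2*(-sqrt(5)/2 - 1/2)*conj(-1/2 + sqrt(5)/2) + 2*(-sqrt(5)/2 - 1/2)*conj(-1/2 + sqrt(5)/2) + 2*(-1/2 + sqrt(5)/2)*conj(-sqrt(5)/2 - 1/2) + 5*(0)*conj(0) + 5*(0)*conj(0)]
      = (1/20)[(4) + (4) + (-2) + (-2) + (-2) + (-2) + (0) + (0)] = 0/20 = 0
Hence the multiplicities are chi_6: 1. Dimension check: dim(chi_1)*dim(chi_6) = 1*2 = 2 and sum (mult * dim) = 1*2 = 2.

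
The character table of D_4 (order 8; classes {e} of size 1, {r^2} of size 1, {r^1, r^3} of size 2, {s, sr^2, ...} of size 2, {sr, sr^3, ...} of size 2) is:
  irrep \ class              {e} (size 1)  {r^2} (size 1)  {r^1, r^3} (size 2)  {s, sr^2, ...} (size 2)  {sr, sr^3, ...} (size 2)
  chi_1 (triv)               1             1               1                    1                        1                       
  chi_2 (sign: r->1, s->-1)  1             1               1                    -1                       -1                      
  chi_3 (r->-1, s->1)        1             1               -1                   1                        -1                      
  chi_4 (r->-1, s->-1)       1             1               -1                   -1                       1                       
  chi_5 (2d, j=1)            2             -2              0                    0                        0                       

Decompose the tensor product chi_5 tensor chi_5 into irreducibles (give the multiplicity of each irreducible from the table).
chi_5 tensor chi_5 = chi_1 + chi_2 + chi_3 + chi_4 (all other irreducibles have multiplicity 0).

Working: The character of a tensor product is the pointwise product (chi_5 * chi_5)(C) = chi_5(C) * chi_5(C):
  {e}: (2)*(2), {r^2}: (-2)*(-2), {r^1, r^3}: (0)*(0), {s, sr^2, ...}: (0)*(0), {sr, sr^3, ...}: (0)*(0)
so (chi_5 * chi_5) takes values
  {e} -> 4, {r^2} -> 4, {r^1, r^3} -> 0, {s, sr^2, ...} -> 0, {sr, sr^3, ...} -> 0.
Now take the inner product of this character with each irreducible chi from the table, <chi_5*chi_5, chi> = (1/8) sum_C |C| (chi_5*chi_5)(C) conj(chi(C)):
  <chi_5*chi_5, chi_1> = (1/8)[1*(4)*conj(1) + 1*(4)*conj(1) + 2*(0)*conj(1) + 2*(0)*conj(1) + 2*(0)*conj(1)]
      = (1/8)[(4) + (4) + (0) + (0) + (0)] = 8/8 = 1
  <chi_5*chi_5, chi_2> = (1/8)[1*(4)*conj(1) + 1*(4)*conj(1) + 2*(0)*conj(1) + 2*(0)*conj(-1) + 2*(0)*conj(-1)]
      = (1/8)[(4) + (4) + (0) + (0) + (0)] = 8/8 = 1
  <chi_5*chi_5, chi_3> = (1/8)[1*(4)*conj(1) + 1*(4)*conj(1) + 2*(0)*conj(-1) + 2*(0)*conj(1) + 2*(0)*conj(-1)]
      = (1/8)[(4) + (4) + (0) + (0) + (0)] = 8/8 = 1
  <chi_5*chi_5, chi_4> = (1/8)[1*(4)*conj(1) + 1*(4)*conj(1) + 2*(0)*conj(-1) + 2*(0)*conj(-1) + 2*(0)*conj(1)]
      = (1/8)[(4) + (4) + (0) + (0) + (0)] = 8/8 = 1
  <chi_5*chi_5, chi_5> = (1/8)[1*(4)*conj(2) + 1*(4)*conj(-2) + 2*(0)*conj(0) + 2*(0)*conj(0) + 2*(0)*conj(0)]
      = (1/8)[(8) + (-8) + (0) + (0) + (0)] = 0/8 = 0
Hence the multiplicities are chi_1: 1, chi_2: 1, chi_3: 1, chi_4: 1. Dimension check: dim(chi_5)*dim(chi_5) = 2*2 = 4 and sum (mult * dim) = 1*1 + 1*1 + 1*1 + 1*1 = 4.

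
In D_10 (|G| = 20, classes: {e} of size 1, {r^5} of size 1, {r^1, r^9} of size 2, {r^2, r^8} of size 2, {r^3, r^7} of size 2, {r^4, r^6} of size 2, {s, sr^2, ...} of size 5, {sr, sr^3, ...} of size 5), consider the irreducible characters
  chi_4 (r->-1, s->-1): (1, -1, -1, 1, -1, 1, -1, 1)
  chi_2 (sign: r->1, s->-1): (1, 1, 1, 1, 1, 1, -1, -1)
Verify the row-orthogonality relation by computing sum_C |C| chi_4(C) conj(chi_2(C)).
Sum = 0; so <chi_4, chi_2> = 0 (distinct irreducibles are orthogonal).

Compute term by term over conjugacy classes (|C| * chi_4(C) * conj(chi_2(C))):
  1*(1)*conj(1) + 1*(-1)*conj(1) + 2*(-1)*conj(1) + 2*(1)*conj(1) + 2*(-1)*conj(1) + 2*(1)*conj(1) + 5*(-1)*conj(-1) + 5*(1)*conj(-1)
  = (1) + (-1) + (-2) + (2) + (-2) + (2) + (5) + (-5)
  = 0.
Dividing by |G| = 20 gives 0/20 = 0, matching the row-orthogonality relation <chi_4, chi_2> = [chi_4 = chi_2].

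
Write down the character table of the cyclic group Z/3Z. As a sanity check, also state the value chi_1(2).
Character table of Z/3Z (irreps indexed chi_0,...,chi_2 with chi_k(m) = zeta_3^(k*m), zeta_3 = exp(2*pi*i/3)):
  irrep \ class  {0} (size 1)  {1} (size 1)    {2} (size 1)  
  chi_0          1             1               1             
  chi_1          1             exp(2*I*pi/3)   exp(-2*I*pi/3)
  chi_2          1             exp(-2*I*pi/3)  exp(2*I*pi/3) 

Spot check: chi_1(2) = zeta_3^(1*2) = zeta_3^2 = exp(-2*I*pi/3).

Z/3Z is abelian, so all 3 irreducible complex representations are 1-dimensional. They are given by chi_k(m) = zeta_3^(k*m) for k = 0,...,2. Row orthogonality: sum_m chi_k(m) conj(chi_l(m)) = 3 * [k = l].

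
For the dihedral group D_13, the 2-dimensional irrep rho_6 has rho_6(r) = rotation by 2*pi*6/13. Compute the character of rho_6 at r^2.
chi_{rho_6}(r^2) = 2*cos(2*pi*6*2/13) = 2*cos(2*pi/13)

Why: rho_6(r^2) is rotation by angle 2*pi*6*2/13, whose trace is 2*cos(2*pi*6*2/13) = 2*cos(2*pi/13).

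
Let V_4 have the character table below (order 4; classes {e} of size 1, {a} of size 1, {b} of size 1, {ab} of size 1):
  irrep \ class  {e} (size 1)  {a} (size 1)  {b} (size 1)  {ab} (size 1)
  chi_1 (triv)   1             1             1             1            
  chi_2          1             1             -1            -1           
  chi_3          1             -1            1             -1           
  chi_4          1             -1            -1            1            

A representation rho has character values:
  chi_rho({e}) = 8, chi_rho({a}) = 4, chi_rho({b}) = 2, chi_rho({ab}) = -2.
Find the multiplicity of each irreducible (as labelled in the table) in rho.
Multiplicities: chi_1: 3, chi_2: 3, chi_3: 2, chi_4: 0.

Details: Use <chi_rho, chi> = (1/|G|) sum_C |C| * chi_rho(C) * conj(chi(C)) with |G| = 4 for each irreducible chi in the table:
  <chi_rho, chi_1> = (1/4)[1*(8)*conj(1) + 1*(4)*conj(1) + 1*(2)*conj(1) + 1*(-2)*conj(1)]
      = (1/4)[(8) + (4) + (2) + (-2)] = 12/4 = 3
  <chi_rho, chi_2> = (1/4)[1*(8)*conj(1) + 1*(4)*conj(1) + 1*(2)*conj(-1) + 1*(-2)*conj(-1)]
      = (1/4)[(8) + (4) + (-2) + (2)] = 12/4 = 3
  <chi_rho, chi_3> = (1/4)[1*(8)*conj(1) + 1*(4)*conj(-1) + 1*(2)*conj(1) + 1*(-2)*conj(-1)]
      = (1/4)[(8) + (-4) + (2) + (2)] = 8/4 = 2
  <chi_rho, chi_4> = (1/4)[1*(8)*conj(1) + 1*(4)*conj(-1) + 1*(2)*conj(-1) + 1*(-2)*conj(1)]
      = (1/4)[(8) + (-4) + (-2) + (-2)] = 0/4 = 0
Dimension check: dim(rho) = sum (mult * dim) = 3*1 + 3*1 + 2*1 + 0*1 = 8 = chi_rho(e) = 8.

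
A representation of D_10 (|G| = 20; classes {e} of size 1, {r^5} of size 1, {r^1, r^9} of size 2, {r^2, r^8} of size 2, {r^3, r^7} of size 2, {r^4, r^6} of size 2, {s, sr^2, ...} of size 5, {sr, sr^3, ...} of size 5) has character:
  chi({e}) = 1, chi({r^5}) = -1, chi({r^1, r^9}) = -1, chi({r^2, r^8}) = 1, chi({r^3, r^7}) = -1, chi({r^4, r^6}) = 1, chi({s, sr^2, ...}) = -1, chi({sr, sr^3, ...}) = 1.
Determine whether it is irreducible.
Irreducible: <chi, chi> = 1.

Why: <chi, chi> = (1/|G|) sum_C |C| * |chi(C)|^2 = (1/20)[1*|1|^2 + 1*|-1|^2 + 2*|-1|^2 + 2*|1|^2 + 2*|-1|^2 + 2*|1|^2 + 5*|-1|^2 + 5*|1|^2]
  = (1/20)[(1) + (1) + (2) + (2) + (2) + (2) + (5) + (5)] = 20/20 = 1.
A character is irreducible iff <chi, chi> = 1, so this representation is irreducible.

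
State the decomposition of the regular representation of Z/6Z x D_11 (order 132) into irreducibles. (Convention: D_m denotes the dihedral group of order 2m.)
Each irreducible V_i of dimension d_i appears with multiplicity d_i, i.e. rho_reg = (direct sum over all irreducibles V_i) d_i V_i. The irreducible dimensions for Z/6Z x D_11 are 1, 1, 1, 1, 1, 1, 1, 1, 1, 1, 1, 1, 2, 2, 2, 2, 2, 2, 2, 2, 2, 2, 2, 2, 2, 2, 2, 2, 2, 2, 2, 2, 2, 2, 2, 2, 2, 2, 2, 2, 2, 2: 12 irreducibles of dimension 1, each with multiplicity 1; 30 irreducibles of dimension 2, each with multiplicity 2. Total dimension 12*1*1 + 30*2*2 = 132 = |G|.

Justification: General theorem: in the regular representation of a finite group G, each irreducible appears with multiplicity equal to its dimension. Check: dim(rho_reg) = sum d_i^2 = 1 + 1 + 1 + 1 + 1 + 1 + 1 + 1 + 1 + 1 + 1 + 1 + 4 + 4 + 4 + 4 + 4 + 4 + 4 + 4 + 4 + 4 + 4 + 4 + 4 + 4 + 4 + 4 + 4 + 4 + 4 + 4 + 4 + 4 + 4 + 4 + 4 + 4 + 4 + 4 + 4 + 4 = 132 = |G|.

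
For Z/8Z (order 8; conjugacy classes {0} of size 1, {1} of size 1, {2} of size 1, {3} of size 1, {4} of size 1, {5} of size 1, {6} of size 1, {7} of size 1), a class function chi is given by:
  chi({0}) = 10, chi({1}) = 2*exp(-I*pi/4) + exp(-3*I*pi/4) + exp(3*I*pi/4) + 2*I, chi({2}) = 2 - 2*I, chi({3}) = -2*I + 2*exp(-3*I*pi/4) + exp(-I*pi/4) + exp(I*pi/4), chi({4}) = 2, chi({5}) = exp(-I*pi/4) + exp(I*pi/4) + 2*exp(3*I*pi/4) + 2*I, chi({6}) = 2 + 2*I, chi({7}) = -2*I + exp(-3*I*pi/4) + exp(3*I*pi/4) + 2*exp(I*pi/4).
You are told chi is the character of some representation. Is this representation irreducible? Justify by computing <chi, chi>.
Not irreducible (reducible): <chi, chi> = 18 > 1.

Justification: <chi, chi> = (1/|G|) sum_C |C| * |chi(C)|^2 = (1/8)[1*|10|^2 + 1*|2*exp(-I*pi/4) + exp(-3*I*pi/4) + exp(3*I*pi/4) + 2*I|^2 + 1*|2 - 2*I|^2 + 1*|-2*I + 2*exp(-3*I*pi/4) + exp(-I*pi/4) + exp(I*pi/4)|^2 + 1*|2|^2 + 1*|exp(-I*pi/4) + exp(I*pi/4) + 2*exp(3*I*pi/4) + 2*I|^2 + 1*|2 + 2*I|^2 + 1*|-2*I + exp(-3*I*pi/4) + exp(3*I*pi/4) + 2*exp(I*pi/4)|^2]
  = (1/8)[(100) + (6 - 4*exp(I*pi/4) + 4*exp(3*I*pi/4)) + (8) + (6 + 4*exp(-I*pi/4) - 4*exp(-3*I*pi/4)) + (4) + (6 + 4*exp(-I*pi/4) - 4*exp(-3*I*pi/4)) + (8) + (6 - 4*exp(I*pi/4) + 4*exp(3*I*pi/4))] = 144/8 = 18.
(Exp terms are combined using exp(i*s)*conj(exp(i*t)) = exp(i*(s-t)), and sums of them are collapsed using the identity that for every m > 1 the m distinct m-th roots of unity sum to 0, e.g. 1 + exp(2*I*pi/3) + exp(-2*I*pi/3) = 0.)
A character is irreducible iff <chi, chi> = 1, so this representation is reducible.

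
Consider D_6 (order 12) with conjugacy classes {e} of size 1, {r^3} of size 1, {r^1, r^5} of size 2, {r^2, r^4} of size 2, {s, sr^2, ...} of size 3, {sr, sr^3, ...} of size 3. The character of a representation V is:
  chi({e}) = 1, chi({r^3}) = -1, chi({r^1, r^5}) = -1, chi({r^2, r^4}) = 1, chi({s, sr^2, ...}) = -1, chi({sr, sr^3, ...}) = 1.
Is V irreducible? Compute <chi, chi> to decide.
Irreducible: <chi, chi> = 1.

Argument: <chi, chi> = (1/|G|) sum_C |C| * |chi(C)|^2 = (1/12)[1*|1|^2 + 1*|-1|^2 + 2*|-1|^2 + 2*|1|^2 + 3*|-1|^2 + 3*|1|^2]
  = (1/12)[(1) + (1) + (2) + (2) + (3) + (3)] = 12/12 = 1.
A character is irreducible iff <chi, chi> = 1, so this representation is irreducible.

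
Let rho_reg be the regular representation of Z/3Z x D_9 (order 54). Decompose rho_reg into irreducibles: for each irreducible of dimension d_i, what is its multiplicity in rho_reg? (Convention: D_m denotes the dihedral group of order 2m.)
Each irreducible V_i of dimension d_i appears with multiplicity d_i, i.e. rho_reg = (direct sum over all irreducibles V_i) d_i V_i. The irreducible dimensions for Z/3Z x D_9 are 1, 1, 1, 1, 1, 1, 2, 2, 2, 2, 2, 2, 2, 2, 2, 2, 2, 2: 6 irreducibles of dimension 1, each with multiplicity 1; 12 irreducibles of dimension 2, each with multiplicity 2. Total dimension 6*1*1 + 12*2*2 = 54 = |G|.

Proof sketch: General theorem: in the regular representation of a finite group G, each irreducible appears with multiplicity equal to its dimension. Check: dim(rho_reg) = sum d_i^2 = 1 + 1 + 1 + 1 + 1 + 1 + 4 + 4 + 4 + 4 + 4 + 4 + 4 + 4 + 4 + 4 + 4 + 4 = 54 = |G|.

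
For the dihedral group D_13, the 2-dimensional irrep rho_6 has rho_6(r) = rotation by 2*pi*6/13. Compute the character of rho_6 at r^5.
chi_{rho_6}(r^5) = 2*cos(2*pi*6*5/13) = -2*cos(5*pi/13)

Working: rho_6(r^5) is rotation by angle 2*pi*6*5/13, whose trace is 2*cos(2*pi*6*5/13) = -2*cos(5*pi/13).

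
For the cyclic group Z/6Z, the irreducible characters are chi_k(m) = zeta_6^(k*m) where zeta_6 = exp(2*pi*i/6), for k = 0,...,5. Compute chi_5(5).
chi_5(5) = zeta_6^25 = exp(I*pi/3)

Details: chi_5(5) = zeta_6^(5*5) = zeta_6^25. Since zeta_6^6 = 1, this equals zeta_6^1 = exp(2*pi*i*1/6) = exp(I*pi/3).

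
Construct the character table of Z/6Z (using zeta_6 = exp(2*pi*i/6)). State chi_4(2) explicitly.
Character table of Z/6Z (irreps indexed chi_0,...,chi_5 with chi_k(m) = zeta_6^(k*m), zeta_6 = exp(2*pi*i/6)):
  irrep \ class  {0} (size 1)  {1} (size 1)    {2} (size 1)    {3} (size 1)  {4} (size 1)    {5} (size 1)  
  chi_0          1             1               1               1             1               1             
  chi_1          1             exp(I*pi/3)     exp(2*I*pi/3)   -1            exp(-2*I*pi/3)  exp(-I*pi/3)  
  chi_2          1             exp(2*I*pi/3)   exp(-2*I*pi/3)  1             exp(2*I*pi/3)   exp(-2*I*pi/3)
  chi_3          1             -1              1               -1            1               -1            
  chi_4          1             exp(-2*I*pi/3)  exp(2*I*pi/3)   1             exp(-2*I*pi/3)  exp(2*I*pi/3) 
  chi_5          1             exp(-I*pi/3)    exp(-2*I*pi/3)  -1            exp(2*I*pi/3)   exp(I*pi/3)   

Spot check: chi_4(2) = zeta_6^(4*2) = zeta_6^8 = exp(2*I*pi/3).

Reasoning: Z/6Z is abelian, so all 6 irreducible complex representations are 1-dimensional. They are given by chi_k(m) = zeta_6^(k*m) for k = 0,...,5. Row orthogonality: sum_m chi_k(m) conj(chi_l(m)) = 6 * [k = l].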